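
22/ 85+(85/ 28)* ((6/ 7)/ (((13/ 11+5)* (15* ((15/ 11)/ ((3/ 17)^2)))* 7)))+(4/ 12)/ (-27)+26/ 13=721534019/ 321171480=2.25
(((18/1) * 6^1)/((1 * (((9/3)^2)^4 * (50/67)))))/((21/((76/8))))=0.01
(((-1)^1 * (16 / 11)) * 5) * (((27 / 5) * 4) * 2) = -3456 / 11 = -314.18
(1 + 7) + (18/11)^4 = 15.17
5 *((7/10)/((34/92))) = 161/17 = 9.47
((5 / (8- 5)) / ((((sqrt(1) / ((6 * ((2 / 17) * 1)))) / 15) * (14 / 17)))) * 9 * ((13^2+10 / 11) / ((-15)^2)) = 145.64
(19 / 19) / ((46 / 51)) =1.11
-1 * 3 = -3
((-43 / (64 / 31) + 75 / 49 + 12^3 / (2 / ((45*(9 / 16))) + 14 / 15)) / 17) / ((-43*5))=-216988627 / 469945280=-0.46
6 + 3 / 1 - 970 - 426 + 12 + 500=-875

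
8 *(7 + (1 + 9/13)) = 904/13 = 69.54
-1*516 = -516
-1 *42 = -42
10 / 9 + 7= 73 / 9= 8.11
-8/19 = -0.42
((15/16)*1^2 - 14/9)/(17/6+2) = -89/696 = -0.13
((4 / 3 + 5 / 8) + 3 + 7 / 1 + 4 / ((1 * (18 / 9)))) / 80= 67 / 384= 0.17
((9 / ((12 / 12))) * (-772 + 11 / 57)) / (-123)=1073 / 19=56.47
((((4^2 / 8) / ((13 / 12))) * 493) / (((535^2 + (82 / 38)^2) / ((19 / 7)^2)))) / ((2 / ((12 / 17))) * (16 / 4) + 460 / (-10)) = -578234277 / 855666670586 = -0.00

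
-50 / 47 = -1.06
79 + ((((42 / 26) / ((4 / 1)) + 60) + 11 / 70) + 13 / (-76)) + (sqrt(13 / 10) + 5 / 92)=sqrt(130) / 10 + 110905617 / 795340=140.58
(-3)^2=9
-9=-9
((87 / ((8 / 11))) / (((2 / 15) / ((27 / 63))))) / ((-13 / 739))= -31825035 / 1456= -21857.85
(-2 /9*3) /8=-1 /12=-0.08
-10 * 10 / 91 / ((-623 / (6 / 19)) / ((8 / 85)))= 960 / 18311839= 0.00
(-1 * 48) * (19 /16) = -57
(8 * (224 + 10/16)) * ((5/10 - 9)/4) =-30549/8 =-3818.62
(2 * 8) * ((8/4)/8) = 4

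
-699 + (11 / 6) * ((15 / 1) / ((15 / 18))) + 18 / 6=-663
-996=-996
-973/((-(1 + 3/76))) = 73948/79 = 936.05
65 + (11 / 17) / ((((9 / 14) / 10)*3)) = 31375 / 459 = 68.36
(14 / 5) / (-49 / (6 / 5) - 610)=-84 / 19525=-0.00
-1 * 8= -8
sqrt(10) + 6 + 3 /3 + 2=sqrt(10) + 9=12.16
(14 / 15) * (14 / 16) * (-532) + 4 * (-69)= -10657 / 15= -710.47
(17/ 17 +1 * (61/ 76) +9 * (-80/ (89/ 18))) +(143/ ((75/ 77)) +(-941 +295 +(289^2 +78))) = 42083577779/ 507300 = 82956.00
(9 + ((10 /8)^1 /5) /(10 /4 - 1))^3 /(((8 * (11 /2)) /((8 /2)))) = 15125 /216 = 70.02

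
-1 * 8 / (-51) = 8 / 51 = 0.16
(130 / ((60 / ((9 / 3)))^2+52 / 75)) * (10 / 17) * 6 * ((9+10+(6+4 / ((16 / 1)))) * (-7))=-51699375 / 255442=-202.39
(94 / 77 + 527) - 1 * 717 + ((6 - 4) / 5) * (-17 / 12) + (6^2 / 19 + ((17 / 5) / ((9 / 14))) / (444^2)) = -243282476743 / 1297844856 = -187.45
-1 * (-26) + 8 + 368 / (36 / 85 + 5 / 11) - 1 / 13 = 4835101 / 10673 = 453.02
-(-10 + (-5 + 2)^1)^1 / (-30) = -13 / 30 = -0.43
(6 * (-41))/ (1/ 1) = -246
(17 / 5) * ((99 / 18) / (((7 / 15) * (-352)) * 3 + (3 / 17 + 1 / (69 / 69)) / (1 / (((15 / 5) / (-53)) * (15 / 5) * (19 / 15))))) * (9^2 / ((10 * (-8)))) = 13647447 / 355392640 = 0.04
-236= -236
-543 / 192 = -181 / 64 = -2.83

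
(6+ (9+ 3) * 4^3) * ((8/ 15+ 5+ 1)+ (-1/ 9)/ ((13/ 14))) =322672/ 65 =4964.18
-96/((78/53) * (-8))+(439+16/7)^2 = 124050167/637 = 194741.24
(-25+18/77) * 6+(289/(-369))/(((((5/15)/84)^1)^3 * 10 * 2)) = -9894427194/15785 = -626824.66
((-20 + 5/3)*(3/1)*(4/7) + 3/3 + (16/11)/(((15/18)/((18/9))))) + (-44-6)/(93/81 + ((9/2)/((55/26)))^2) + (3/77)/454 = -1447788220941/40496920310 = -35.75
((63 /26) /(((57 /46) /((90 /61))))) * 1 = 43470 /15067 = 2.89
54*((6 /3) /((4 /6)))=162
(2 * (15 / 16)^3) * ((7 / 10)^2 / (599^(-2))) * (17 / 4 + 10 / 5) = 59336715375 / 32768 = 1810812.85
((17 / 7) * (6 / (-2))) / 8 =-51 / 56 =-0.91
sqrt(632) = 2 *sqrt(158) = 25.14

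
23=23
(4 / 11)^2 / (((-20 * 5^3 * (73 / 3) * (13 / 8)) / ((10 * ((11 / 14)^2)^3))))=-43923 / 13956112625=-0.00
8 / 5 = 1.60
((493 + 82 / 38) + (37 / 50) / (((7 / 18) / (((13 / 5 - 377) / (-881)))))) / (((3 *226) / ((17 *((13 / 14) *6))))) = 802698093912 / 11585480375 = 69.28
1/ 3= 0.33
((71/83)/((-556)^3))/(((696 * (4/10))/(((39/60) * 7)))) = -6461/79433133256704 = -0.00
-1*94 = -94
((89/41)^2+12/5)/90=59777/756450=0.08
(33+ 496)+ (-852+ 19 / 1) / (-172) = 91821 / 172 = 533.84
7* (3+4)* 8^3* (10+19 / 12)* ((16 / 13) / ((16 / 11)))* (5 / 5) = 9589888 / 39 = 245894.56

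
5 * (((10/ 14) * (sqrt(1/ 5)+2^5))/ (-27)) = -4.29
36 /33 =12 /11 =1.09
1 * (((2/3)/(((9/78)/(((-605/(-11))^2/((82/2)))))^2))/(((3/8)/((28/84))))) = 98973160000/408483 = 242294.44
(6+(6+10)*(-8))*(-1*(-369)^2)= 16611642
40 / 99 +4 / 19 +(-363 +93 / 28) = -18911183 / 52668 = -359.06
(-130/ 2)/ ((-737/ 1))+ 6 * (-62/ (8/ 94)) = -4370.91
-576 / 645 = -192 / 215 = -0.89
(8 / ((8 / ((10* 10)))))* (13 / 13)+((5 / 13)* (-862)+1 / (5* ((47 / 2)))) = -707324 / 3055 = -231.53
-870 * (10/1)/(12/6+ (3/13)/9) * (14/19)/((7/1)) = -678600/1501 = -452.10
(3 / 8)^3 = 27 / 512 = 0.05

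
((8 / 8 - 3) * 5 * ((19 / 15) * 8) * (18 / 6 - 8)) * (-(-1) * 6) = 3040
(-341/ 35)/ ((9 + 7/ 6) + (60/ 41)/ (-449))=-37664814/ 39290615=-0.96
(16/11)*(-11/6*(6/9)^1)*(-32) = 512/9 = 56.89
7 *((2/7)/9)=0.22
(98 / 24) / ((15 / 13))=637 / 180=3.54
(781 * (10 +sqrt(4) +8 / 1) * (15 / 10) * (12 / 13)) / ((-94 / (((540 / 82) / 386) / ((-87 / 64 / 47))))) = 135.72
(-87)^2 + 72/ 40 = 37854/ 5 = 7570.80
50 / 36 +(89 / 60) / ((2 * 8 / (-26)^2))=46123 / 720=64.06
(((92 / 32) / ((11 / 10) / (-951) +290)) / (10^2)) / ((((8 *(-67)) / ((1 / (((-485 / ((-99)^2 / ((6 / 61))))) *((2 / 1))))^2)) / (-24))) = 2606078819865411 / 55634607976544000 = 0.05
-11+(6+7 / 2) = -3 / 2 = -1.50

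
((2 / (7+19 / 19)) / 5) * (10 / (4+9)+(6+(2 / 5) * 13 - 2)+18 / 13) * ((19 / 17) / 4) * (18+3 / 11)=2.90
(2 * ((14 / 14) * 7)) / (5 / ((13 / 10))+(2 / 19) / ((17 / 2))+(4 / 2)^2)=4199 / 2357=1.78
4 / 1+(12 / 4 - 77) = -70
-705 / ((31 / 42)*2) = -14805 / 31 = -477.58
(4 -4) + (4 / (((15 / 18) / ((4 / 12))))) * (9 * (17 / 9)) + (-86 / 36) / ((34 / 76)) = 16723 / 765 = 21.86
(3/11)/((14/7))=3/22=0.14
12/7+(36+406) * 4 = 12388/7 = 1769.71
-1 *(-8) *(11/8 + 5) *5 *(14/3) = 1190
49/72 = 0.68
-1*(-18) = 18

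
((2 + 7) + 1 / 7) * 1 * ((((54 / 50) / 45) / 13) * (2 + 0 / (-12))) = 384 / 11375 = 0.03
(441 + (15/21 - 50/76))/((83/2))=117321/11039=10.63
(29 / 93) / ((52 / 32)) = 232 / 1209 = 0.19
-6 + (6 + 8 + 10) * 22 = 522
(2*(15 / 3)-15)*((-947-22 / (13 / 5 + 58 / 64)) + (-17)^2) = 169390 / 51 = 3321.37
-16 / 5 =-3.20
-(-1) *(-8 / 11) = -8 / 11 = -0.73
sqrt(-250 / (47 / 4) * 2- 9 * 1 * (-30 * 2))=2 * sqrt(274715) / 47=22.30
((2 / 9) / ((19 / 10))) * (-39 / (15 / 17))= -884 / 171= -5.17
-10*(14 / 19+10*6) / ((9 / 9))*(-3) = 34620 / 19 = 1822.11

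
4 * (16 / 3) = 64 / 3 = 21.33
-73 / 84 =-0.87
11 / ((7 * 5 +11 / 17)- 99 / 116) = 21692 / 68613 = 0.32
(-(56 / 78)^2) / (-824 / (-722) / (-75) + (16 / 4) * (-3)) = 442225 / 10308324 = 0.04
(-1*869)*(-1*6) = 5214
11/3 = 3.67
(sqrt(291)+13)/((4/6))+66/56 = 579/28+3 * sqrt(291)/2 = 46.27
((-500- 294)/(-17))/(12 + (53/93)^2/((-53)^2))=6867306/1764413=3.89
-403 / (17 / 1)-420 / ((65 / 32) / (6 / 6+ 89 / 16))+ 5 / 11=-3355204 / 2431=-1380.17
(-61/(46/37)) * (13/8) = -29341/368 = -79.73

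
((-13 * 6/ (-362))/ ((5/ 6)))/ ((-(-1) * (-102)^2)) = 13/ 523090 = 0.00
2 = 2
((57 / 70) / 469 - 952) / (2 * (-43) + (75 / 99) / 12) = 6188312394 / 558618865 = 11.08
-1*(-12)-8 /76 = 226 /19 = 11.89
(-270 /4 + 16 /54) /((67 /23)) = -83467 /3618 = -23.07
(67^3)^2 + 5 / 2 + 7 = 180916764357 / 2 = 90458382178.50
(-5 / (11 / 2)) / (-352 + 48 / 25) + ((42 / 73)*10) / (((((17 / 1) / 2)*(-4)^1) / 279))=-2820133115 / 59736776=-47.21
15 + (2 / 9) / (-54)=15.00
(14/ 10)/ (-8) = -7/ 40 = -0.18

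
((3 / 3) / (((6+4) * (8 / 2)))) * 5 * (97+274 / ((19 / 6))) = 22.94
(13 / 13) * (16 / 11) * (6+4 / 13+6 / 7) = 10432 / 1001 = 10.42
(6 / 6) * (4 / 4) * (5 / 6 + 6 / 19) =1.15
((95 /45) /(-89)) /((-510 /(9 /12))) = 0.00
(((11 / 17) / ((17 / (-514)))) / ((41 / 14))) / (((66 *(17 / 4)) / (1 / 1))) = -14392 / 604299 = -0.02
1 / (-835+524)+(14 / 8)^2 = 15223 / 4976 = 3.06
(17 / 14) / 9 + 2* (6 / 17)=1801 / 2142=0.84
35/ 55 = 0.64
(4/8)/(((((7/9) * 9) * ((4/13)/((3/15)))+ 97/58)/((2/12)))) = 377/56286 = 0.01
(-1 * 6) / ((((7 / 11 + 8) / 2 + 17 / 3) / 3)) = -1188 / 659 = -1.80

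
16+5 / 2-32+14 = 1 / 2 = 0.50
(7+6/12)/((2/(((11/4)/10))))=33/32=1.03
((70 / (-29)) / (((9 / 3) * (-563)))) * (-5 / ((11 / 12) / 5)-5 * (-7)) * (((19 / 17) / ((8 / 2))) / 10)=665 / 2155164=0.00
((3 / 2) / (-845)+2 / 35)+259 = 612925 / 2366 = 259.06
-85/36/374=-5/792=-0.01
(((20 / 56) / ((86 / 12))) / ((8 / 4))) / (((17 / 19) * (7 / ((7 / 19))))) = 15 / 10234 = 0.00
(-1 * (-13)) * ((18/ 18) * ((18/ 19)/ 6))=39/ 19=2.05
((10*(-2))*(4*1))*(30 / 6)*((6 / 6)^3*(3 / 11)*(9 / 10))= -1080 / 11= -98.18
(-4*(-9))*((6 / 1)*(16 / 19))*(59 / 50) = 101952 / 475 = 214.64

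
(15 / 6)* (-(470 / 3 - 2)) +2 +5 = -1139 / 3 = -379.67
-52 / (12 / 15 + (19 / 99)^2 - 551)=1274130 / 13480373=0.09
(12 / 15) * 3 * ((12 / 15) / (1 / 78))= 3744 / 25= 149.76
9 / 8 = 1.12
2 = 2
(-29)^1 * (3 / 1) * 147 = -12789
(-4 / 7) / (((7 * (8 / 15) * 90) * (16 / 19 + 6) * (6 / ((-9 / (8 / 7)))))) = 19 / 58240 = 0.00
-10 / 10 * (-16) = 16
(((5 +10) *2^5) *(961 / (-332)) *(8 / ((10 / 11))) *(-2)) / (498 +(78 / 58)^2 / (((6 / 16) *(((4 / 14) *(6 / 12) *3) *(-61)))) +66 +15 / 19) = 1978320873408 / 45677490845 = 43.31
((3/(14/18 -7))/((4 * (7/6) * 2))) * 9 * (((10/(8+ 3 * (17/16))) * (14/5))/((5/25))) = -7290/1253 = -5.82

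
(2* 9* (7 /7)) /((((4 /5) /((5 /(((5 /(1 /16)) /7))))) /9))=2835 /32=88.59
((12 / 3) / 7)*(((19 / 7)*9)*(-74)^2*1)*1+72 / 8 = 3746025 / 49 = 76449.49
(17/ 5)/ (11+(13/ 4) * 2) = 34/ 175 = 0.19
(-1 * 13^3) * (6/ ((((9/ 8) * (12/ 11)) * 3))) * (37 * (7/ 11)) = -2276092/ 27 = -84299.70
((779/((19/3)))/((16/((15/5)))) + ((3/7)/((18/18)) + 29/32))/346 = 5465/77504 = 0.07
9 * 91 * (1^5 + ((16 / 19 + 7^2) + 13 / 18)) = 1604785 / 38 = 42231.18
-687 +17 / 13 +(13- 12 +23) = -8602 / 13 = -661.69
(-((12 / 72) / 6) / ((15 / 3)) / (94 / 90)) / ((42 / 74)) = -37 / 3948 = -0.01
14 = 14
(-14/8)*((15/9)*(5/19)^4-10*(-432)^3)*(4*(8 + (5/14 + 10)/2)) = -38769661611064695/521284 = -74373396480.74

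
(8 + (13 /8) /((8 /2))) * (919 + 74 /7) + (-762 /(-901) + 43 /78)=61517704285 /7871136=7815.61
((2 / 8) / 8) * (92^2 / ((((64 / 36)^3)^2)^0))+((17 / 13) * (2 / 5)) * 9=34997 / 130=269.21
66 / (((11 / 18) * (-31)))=-108 / 31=-3.48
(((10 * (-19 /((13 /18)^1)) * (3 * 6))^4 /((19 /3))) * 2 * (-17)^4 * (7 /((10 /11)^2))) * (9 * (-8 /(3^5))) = -950599130564852316979200 /28561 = -33283117907806180350.10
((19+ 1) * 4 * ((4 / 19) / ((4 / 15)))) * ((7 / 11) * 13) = 109200 / 209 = 522.49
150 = 150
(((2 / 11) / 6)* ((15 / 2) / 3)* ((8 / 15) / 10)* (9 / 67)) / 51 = 2 / 187935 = 0.00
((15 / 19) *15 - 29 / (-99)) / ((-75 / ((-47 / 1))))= 1072822 / 141075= 7.60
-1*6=-6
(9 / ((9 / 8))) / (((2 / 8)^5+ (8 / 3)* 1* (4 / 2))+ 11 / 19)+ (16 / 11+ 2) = 18251894 / 3796595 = 4.81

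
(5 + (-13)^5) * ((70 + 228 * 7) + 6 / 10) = -3093942904 / 5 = -618788580.80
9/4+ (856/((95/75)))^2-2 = 659462761/1444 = 456691.66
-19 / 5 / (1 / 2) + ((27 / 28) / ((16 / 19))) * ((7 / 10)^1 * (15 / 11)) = -45809 / 7040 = -6.51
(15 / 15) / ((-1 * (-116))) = 0.01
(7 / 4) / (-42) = -1 / 24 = -0.04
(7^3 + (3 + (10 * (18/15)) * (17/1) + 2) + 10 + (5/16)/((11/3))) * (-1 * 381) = -37691187/176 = -214154.47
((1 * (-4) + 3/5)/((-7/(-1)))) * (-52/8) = 221/70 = 3.16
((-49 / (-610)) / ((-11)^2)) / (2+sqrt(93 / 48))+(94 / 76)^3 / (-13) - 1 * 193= -167794044036991 / 868746947640 - 98 * sqrt(31) / 1217865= -193.15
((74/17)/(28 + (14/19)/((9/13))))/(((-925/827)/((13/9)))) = -204269/1056125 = -0.19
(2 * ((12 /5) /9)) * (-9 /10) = -12 /25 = -0.48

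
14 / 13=1.08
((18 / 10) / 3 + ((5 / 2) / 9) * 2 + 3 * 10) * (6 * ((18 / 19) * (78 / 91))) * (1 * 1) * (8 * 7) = 807552 / 95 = 8500.55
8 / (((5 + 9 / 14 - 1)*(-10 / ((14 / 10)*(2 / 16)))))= -0.03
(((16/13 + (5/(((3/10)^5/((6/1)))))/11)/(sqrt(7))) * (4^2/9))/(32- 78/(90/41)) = -19644160 * sqrt(7)/243243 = -213.67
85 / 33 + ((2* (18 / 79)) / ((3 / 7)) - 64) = -157361 / 2607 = -60.36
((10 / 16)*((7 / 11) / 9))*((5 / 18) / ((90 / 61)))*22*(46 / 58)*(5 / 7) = 35075 / 338256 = 0.10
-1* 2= -2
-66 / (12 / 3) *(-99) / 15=1089 / 10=108.90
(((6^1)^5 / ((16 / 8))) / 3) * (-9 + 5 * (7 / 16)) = -8829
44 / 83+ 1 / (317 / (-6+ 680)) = 69890 / 26311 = 2.66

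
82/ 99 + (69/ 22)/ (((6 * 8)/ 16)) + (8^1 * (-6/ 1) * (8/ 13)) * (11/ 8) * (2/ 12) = -12601/ 2574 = -4.90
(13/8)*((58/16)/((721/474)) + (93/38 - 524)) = -369829343/438368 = -843.65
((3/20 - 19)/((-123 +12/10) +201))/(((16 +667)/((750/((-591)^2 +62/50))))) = -1178125/1574494481472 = -0.00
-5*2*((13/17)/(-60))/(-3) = -13/306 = -0.04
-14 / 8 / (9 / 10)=-35 / 18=-1.94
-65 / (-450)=13 / 90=0.14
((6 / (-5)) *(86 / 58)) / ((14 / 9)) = -1161 / 1015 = -1.14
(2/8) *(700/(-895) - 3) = -677/716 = -0.95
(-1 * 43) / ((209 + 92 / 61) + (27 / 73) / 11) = -0.20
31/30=1.03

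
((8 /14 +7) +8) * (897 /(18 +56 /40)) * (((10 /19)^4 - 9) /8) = -81213675855 /101129096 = -803.07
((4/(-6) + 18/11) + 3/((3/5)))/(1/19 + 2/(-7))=-25.61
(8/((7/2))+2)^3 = 27000/343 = 78.72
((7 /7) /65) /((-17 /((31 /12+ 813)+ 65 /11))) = -108437 /145860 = -0.74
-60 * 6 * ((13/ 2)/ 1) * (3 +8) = -25740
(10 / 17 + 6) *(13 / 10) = 8.56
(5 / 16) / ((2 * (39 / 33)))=55 / 416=0.13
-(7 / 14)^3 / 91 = -1 / 728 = -0.00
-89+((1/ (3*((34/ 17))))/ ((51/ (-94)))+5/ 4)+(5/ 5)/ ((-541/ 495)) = -88.97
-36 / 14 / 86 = -9 / 301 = -0.03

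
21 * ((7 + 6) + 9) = 462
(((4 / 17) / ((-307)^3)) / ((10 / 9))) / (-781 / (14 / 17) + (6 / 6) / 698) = 43974 / 5698083152216615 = 0.00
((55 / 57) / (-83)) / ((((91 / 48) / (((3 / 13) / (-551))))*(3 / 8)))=0.00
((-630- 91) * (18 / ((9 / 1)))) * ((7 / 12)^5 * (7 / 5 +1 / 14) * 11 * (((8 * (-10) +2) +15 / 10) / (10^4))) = 33343121581 / 2764800000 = 12.06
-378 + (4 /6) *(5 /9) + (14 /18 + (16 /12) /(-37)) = -376511 /999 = -376.89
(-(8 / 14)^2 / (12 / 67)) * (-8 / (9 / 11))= 23584 / 1323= 17.83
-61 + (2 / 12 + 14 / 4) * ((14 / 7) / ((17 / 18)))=-905 / 17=-53.24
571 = 571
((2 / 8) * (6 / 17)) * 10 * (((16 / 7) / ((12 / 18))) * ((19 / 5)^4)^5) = 2706478088943308989921603272 / 2269744873046875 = 1192415112853.71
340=340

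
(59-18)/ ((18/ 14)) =287/ 9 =31.89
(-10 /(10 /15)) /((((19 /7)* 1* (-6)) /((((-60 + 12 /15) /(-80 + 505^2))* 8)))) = -8288 /4843955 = -0.00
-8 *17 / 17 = -8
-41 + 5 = -36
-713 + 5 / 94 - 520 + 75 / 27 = -1040723 / 846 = -1230.17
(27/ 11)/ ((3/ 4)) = 36/ 11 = 3.27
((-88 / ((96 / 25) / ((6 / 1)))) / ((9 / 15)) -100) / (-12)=1975 / 72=27.43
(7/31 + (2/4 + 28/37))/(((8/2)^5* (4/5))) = 0.00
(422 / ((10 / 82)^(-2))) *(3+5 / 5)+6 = 31.10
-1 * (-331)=331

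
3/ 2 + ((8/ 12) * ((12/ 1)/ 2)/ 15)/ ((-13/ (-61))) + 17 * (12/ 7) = 87071/ 2730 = 31.89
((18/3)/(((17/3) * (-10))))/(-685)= 9/58225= 0.00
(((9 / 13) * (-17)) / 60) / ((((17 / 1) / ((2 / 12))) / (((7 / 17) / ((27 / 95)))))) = -133 / 47736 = -0.00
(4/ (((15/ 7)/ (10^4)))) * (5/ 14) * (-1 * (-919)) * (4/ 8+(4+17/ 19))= 1883950000/ 57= 33051754.39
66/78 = 0.85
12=12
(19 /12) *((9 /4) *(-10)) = -285 /8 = -35.62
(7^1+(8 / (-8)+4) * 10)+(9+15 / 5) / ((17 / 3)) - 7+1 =563 / 17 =33.12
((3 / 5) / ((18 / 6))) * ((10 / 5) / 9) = 2 / 45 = 0.04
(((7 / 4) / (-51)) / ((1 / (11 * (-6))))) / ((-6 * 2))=-77 / 408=-0.19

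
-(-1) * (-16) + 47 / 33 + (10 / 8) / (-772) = -1485493 / 101904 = -14.58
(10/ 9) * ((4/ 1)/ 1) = 40/ 9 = 4.44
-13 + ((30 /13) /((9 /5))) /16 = -12.92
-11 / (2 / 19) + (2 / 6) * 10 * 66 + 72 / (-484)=27915 / 242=115.35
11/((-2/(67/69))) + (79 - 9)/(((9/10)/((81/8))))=53969/69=782.16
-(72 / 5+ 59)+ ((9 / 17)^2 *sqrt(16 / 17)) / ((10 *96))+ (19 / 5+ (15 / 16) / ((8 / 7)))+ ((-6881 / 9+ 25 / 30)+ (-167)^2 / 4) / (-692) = -77477863 / 996480+ 27 *sqrt(17) / 393040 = -77.75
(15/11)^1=15/11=1.36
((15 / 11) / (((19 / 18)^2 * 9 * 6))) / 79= 0.00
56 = 56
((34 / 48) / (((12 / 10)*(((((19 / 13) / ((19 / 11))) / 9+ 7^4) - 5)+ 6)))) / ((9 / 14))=1547 / 4047048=0.00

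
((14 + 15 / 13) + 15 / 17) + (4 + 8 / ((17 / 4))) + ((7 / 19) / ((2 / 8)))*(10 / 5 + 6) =141540 / 4199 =33.71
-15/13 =-1.15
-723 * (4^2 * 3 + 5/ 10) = -70131/ 2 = -35065.50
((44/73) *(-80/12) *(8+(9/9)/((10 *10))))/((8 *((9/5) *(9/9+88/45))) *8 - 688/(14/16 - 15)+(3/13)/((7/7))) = -86289060/1044002419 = -0.08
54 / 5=10.80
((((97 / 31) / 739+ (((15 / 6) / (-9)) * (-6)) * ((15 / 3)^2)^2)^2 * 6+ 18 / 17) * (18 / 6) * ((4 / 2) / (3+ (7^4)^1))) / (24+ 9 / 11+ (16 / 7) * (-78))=-6708965454223766503 / 63364044947893209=-105.88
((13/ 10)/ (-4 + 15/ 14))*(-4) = 364/ 205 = 1.78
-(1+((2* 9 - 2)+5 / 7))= -124 / 7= -17.71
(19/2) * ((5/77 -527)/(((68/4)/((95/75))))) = -7323607/19635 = -372.99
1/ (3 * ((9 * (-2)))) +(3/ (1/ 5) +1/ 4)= 1645/ 108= 15.23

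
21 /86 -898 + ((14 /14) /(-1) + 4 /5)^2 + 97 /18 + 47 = -8178538 /9675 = -845.33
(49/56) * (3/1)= 21/8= 2.62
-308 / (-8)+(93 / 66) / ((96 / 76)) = 20917 / 528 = 39.62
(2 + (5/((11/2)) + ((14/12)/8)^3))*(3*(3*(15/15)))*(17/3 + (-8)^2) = 67311623/36864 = 1825.94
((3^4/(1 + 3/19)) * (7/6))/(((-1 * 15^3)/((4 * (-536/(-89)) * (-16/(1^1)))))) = 1140608/122375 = 9.32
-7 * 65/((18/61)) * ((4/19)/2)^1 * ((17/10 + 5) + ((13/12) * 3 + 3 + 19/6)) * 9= -5367817/228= -23543.06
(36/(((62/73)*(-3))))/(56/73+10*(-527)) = 5329/1987379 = 0.00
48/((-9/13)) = -208/3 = -69.33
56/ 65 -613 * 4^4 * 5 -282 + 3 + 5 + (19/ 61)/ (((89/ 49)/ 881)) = -276930759151/ 352885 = -784762.06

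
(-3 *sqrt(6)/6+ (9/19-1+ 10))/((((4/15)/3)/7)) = 14175/19-315 *sqrt(6)/8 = 649.60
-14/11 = -1.27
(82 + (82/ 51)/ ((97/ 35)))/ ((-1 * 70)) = -204262/ 173145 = -1.18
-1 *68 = -68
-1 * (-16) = 16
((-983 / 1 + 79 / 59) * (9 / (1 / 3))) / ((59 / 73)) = -114156378 / 3481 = -32794.13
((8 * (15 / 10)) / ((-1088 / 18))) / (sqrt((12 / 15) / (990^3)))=-200475 * sqrt(22) / 136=-6914.05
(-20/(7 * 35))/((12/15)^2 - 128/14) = 0.01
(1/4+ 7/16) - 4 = -53/16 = -3.31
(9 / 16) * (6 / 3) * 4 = 9 / 2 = 4.50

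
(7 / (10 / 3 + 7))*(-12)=-8.13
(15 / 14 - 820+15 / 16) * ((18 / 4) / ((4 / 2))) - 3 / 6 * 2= -824983 / 448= -1841.48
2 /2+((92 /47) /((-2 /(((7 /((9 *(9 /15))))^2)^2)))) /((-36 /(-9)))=15441079 /49955454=0.31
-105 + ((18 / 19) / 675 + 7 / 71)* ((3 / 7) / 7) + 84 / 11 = -1769742988 / 18177775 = -97.36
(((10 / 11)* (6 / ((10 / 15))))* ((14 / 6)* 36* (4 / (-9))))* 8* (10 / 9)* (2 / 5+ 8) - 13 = -251023 / 11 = -22820.27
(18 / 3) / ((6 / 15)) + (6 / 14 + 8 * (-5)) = -24.57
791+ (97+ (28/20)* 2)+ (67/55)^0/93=414227/465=890.81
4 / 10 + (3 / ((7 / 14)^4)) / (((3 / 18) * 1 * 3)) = 482 / 5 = 96.40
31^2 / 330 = 961 / 330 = 2.91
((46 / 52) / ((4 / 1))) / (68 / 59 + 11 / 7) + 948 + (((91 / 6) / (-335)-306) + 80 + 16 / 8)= 5675717533 / 7839000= 724.04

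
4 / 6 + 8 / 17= 58 / 51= 1.14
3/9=1/3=0.33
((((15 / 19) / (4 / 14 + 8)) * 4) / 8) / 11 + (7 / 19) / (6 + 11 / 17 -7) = -75607 / 72732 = -1.04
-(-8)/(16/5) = 5/2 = 2.50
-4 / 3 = -1.33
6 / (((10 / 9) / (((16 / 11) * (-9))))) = -3888 / 55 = -70.69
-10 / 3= -3.33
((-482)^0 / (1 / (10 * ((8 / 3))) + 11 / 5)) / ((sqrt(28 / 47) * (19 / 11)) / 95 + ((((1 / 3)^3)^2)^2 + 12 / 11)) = 3504391733266182000 / 8552500857368035153 - 2485379921032800 * sqrt(329) / 8552500857368035153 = 0.40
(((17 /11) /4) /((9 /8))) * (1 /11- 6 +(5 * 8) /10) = -238 /363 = -0.66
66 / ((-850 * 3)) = -11 / 425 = -0.03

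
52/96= 13/24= 0.54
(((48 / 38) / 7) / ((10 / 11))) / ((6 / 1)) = 22 / 665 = 0.03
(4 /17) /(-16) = -1 /68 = -0.01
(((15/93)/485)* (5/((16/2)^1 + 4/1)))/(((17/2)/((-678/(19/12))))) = -6780/971261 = -0.01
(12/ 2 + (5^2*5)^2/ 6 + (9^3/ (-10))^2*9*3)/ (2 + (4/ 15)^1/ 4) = 43829771/ 620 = 70693.18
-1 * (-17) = 17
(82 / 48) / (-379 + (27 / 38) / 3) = -0.00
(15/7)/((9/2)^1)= 10/21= 0.48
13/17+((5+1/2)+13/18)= 1069/153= 6.99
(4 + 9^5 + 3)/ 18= 29528/ 9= 3280.89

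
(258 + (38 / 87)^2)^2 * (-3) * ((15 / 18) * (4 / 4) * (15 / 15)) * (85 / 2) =-405776976779825 / 57289761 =-7082888.28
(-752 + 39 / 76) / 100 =-57113 / 7600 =-7.51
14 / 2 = 7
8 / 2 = 4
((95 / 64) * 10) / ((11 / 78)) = 18525 / 176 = 105.26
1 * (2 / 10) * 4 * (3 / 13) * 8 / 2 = 48 / 65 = 0.74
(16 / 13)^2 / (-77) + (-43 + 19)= -312568 / 13013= -24.02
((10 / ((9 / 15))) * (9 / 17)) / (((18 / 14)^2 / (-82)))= -200900 / 459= -437.69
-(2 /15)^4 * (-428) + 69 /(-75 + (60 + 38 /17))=-57897109 /10985625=-5.27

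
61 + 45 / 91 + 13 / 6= 34759 / 546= 63.66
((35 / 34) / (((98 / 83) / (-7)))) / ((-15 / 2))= 83 / 102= 0.81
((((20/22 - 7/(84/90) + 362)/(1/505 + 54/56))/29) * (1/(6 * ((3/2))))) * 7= 386962310/39226473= 9.86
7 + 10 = 17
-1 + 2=1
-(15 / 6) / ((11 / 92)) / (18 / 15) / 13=-1.34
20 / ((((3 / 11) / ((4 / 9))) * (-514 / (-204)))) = 29920 / 2313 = 12.94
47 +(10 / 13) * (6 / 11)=6781 / 143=47.42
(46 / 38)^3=12167 / 6859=1.77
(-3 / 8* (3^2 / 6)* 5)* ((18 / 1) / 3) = -135 / 8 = -16.88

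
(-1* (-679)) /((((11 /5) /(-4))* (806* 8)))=-3395 /17732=-0.19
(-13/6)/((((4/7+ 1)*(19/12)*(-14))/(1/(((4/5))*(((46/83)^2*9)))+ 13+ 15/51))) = 231417433/270653328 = 0.86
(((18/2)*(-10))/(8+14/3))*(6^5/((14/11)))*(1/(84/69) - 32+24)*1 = 290127420/931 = 311629.88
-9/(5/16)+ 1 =-139/5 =-27.80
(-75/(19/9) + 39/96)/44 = -21353/26752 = -0.80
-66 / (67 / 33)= -32.51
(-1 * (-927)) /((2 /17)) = 15759 /2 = 7879.50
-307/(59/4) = -1228/59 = -20.81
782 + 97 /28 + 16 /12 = 66091 /84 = 786.80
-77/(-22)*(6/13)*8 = 168/13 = 12.92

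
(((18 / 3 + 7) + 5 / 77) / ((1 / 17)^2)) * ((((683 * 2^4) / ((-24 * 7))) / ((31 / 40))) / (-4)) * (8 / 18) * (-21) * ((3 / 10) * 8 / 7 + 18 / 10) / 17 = -4672266400 / 50127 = -93208.58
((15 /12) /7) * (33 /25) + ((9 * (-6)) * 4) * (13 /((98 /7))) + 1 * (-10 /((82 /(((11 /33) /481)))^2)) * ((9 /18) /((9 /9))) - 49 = -61091797841129 /245018239830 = -249.34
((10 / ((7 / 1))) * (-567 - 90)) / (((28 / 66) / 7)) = -108405 / 7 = -15486.43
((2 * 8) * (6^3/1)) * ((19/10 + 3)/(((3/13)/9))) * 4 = 13208832/5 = 2641766.40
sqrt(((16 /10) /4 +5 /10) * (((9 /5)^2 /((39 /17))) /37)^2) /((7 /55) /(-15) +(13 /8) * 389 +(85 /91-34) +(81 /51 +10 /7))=21629916 * sqrt(10) /1137237261955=0.00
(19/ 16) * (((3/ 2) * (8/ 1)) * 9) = 513/ 4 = 128.25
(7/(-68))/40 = -7/2720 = -0.00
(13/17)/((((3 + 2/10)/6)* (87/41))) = 2665/3944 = 0.68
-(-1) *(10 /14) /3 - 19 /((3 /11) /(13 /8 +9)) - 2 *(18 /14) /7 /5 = -4351457 /5880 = -740.04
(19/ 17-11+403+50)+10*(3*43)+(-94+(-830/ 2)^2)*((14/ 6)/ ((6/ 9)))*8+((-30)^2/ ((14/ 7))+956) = 81987721/ 17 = 4822807.12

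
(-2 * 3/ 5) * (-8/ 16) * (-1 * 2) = -6/ 5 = -1.20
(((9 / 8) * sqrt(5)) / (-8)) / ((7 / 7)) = -9 * sqrt(5) / 64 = -0.31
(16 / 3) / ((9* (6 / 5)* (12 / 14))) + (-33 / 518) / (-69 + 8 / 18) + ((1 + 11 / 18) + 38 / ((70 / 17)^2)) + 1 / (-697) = 41946515845319 / 9473097869550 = 4.43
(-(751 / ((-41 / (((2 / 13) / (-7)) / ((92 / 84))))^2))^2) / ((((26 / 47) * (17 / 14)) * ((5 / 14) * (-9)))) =374081559264 / 24956429900512079905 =0.00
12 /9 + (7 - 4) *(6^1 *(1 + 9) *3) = 1624 /3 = 541.33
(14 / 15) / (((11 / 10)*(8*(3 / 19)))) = 133 / 198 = 0.67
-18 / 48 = -3 / 8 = -0.38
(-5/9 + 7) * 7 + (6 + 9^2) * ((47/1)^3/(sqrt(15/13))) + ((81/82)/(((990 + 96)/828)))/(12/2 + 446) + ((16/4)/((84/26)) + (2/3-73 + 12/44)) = -59762901679/2324524356 + 3010867 * sqrt(195)/5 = 8408868.20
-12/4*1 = -3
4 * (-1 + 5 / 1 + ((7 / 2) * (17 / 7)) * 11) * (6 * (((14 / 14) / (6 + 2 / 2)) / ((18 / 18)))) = 2340 / 7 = 334.29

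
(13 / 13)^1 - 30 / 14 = -8 / 7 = -1.14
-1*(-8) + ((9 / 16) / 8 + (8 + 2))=2313 / 128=18.07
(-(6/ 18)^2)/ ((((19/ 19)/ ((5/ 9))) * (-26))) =5/ 2106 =0.00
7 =7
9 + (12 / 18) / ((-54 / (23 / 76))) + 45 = 332401 / 6156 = 54.00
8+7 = 15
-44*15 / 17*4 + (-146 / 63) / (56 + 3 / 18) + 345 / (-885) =-1105373503 / 7098231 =-155.73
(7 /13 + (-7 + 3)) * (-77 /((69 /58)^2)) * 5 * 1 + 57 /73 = 473118089 /502021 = 942.43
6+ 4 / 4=7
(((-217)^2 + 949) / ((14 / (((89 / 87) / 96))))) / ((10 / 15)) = 2137691 / 38976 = 54.85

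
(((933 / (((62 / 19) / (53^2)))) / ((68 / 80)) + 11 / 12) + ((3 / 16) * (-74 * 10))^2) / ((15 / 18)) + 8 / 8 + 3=1156962.22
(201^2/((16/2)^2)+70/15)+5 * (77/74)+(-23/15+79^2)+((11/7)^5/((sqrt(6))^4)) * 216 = 4141936694717/596984640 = 6938.10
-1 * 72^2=-5184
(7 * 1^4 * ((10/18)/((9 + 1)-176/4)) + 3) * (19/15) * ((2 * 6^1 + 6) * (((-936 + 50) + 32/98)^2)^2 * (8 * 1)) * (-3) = -476083525646357626006656/490008085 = -971583000811828.70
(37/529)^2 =1369/279841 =0.00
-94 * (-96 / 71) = 9024 / 71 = 127.10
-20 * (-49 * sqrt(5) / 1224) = 245 * sqrt(5) / 306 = 1.79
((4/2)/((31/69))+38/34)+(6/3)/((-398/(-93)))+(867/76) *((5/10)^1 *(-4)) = -66868003/3985174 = -16.78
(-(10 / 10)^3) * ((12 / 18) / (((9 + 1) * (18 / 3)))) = -1 / 90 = -0.01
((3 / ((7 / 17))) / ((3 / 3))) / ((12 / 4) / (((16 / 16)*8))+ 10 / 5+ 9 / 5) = 2040 / 1169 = 1.75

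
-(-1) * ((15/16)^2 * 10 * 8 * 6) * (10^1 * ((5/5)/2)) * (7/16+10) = 2818125/128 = 22016.60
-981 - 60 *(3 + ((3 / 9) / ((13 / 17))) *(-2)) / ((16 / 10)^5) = -105769451 / 106496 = -993.18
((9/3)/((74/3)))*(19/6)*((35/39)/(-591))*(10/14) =-475/1137084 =-0.00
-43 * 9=-387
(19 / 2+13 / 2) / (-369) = -16 / 369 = -0.04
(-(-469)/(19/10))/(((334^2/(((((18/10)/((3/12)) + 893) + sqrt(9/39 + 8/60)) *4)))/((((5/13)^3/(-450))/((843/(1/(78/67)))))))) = -707174615/688939819491222-157115 *sqrt(13845)/26868652960157658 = -0.00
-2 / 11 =-0.18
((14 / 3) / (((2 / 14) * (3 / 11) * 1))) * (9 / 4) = 539 / 2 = 269.50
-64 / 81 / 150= -32 / 6075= -0.01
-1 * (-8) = 8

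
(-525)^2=275625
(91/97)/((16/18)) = 819/776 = 1.06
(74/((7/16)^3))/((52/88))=6668288/4459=1495.47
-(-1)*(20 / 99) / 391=20 / 38709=0.00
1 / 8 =0.12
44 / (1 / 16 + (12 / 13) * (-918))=-9152 / 176243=-0.05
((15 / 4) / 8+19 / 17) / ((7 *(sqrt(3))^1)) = 863 *sqrt(3) / 11424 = 0.13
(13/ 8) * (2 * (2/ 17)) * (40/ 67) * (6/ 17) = 1560/ 19363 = 0.08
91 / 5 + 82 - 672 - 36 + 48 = -2799 / 5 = -559.80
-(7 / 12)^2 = -49 / 144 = -0.34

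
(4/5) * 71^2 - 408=18124/5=3624.80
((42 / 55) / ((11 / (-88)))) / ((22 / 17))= -2856 / 605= -4.72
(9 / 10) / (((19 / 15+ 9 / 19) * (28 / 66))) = 16929 / 13888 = 1.22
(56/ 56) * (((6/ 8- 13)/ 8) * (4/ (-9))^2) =-49/ 162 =-0.30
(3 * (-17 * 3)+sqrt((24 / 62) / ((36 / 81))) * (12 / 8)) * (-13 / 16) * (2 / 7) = 35.19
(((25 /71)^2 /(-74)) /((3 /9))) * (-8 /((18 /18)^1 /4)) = 30000 /186517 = 0.16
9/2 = 4.50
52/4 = 13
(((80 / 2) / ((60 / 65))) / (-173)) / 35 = -26 / 3633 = -0.01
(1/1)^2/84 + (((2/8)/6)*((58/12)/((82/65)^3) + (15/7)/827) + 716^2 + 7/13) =3063215472838054181/5975179426944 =512656.65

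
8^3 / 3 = 512 / 3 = 170.67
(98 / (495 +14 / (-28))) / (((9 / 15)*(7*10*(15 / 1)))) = 14 / 44505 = 0.00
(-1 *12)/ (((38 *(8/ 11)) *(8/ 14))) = -231/ 304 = -0.76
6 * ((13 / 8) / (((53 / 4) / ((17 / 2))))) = 6.25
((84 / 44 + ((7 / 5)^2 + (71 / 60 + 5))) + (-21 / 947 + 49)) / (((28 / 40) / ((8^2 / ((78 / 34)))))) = 14336376352 / 6093945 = 2352.56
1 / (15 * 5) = 1 / 75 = 0.01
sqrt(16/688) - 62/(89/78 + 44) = -4836/3521 + sqrt(43)/43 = -1.22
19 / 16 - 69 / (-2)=571 / 16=35.69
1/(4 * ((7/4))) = 1/7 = 0.14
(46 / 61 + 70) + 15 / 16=69971 / 976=71.69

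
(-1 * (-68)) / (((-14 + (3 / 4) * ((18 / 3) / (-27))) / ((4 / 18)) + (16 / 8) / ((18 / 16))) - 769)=-2448 / 29915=-0.08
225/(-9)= -25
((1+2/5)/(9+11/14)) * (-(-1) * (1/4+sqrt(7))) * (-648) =-63504 * sqrt(7)/685 - 15876/685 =-268.46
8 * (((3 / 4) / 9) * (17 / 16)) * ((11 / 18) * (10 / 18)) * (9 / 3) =935 / 1296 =0.72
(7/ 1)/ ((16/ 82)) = 287/ 8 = 35.88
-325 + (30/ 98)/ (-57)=-302580/ 931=-325.01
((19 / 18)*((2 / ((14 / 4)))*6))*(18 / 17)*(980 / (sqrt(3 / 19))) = 21280*sqrt(57) / 17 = 9450.62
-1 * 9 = -9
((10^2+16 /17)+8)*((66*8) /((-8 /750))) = -91674000 /17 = -5392588.24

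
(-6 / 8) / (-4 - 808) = 3 / 3248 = 0.00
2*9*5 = 90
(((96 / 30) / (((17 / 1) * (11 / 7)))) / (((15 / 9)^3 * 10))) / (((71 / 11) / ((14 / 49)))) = 432 / 3771875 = 0.00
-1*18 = -18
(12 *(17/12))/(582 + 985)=17/1567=0.01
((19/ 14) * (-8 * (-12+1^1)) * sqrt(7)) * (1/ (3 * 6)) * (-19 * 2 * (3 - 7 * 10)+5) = 1066318 * sqrt(7)/ 63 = 44781.15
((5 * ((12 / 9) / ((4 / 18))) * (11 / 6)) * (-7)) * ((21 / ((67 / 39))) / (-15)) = 21021 / 67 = 313.75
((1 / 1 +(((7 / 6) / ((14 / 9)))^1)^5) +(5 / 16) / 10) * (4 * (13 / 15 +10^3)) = 6500629 / 1280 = 5078.62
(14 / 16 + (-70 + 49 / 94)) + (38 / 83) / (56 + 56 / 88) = -1333676487 / 19442584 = -68.60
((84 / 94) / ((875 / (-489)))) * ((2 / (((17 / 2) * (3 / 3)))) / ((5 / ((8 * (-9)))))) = 844992 / 499375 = 1.69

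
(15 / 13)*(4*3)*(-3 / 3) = -13.85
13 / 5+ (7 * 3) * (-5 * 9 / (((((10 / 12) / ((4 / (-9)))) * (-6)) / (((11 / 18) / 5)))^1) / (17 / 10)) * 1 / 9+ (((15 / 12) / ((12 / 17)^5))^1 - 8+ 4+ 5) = 851239033 / 84602880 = 10.06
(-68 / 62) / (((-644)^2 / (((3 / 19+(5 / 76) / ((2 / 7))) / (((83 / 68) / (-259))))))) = 630887 / 2896456976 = 0.00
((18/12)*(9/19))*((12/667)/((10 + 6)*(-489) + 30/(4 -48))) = -0.00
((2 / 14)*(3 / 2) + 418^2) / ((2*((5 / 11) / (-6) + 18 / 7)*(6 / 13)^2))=4547372401 / 27672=164331.18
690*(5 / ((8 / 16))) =6900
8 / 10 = 4 / 5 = 0.80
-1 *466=-466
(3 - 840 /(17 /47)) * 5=-197145 /17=-11596.76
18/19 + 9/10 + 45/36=1177/380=3.10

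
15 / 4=3.75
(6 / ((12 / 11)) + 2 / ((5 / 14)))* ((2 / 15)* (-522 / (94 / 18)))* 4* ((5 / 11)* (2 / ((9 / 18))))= -2781216 / 2585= -1075.91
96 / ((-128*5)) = -3 / 20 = -0.15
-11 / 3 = -3.67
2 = 2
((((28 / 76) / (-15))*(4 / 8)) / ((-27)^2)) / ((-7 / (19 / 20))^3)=361 / 8573040000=0.00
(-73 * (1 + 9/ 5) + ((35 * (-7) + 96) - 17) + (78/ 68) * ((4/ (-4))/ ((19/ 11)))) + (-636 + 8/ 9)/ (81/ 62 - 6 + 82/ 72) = -2465223959/ 12813410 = -192.39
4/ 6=2/ 3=0.67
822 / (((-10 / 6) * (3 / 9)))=-7398 / 5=-1479.60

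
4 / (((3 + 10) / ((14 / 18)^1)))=28 / 117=0.24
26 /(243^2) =26 /59049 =0.00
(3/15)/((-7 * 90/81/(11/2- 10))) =0.12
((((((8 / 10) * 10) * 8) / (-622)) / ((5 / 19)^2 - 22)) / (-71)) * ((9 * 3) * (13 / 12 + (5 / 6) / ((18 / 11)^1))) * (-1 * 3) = 496736 / 58271759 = 0.01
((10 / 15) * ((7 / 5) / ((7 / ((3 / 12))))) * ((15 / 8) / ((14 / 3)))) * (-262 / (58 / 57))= -22401 / 6496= -3.45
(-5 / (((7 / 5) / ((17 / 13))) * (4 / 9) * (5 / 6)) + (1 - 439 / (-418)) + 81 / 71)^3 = -2057432566352323796875 / 2462283650836558549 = -835.58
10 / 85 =2 / 17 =0.12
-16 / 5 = -3.20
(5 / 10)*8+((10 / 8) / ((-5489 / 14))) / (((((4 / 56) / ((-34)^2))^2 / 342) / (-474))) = 743043494089796 / 5489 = 135369556219.67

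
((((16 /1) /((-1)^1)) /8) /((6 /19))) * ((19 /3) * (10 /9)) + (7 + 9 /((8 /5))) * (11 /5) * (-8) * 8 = -737978 /405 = -1822.17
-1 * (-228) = 228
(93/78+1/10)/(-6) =-14/65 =-0.22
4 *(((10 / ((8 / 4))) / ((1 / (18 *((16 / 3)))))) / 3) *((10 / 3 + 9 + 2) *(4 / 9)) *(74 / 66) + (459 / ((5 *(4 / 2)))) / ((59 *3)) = 2403182723 / 525690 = 4571.48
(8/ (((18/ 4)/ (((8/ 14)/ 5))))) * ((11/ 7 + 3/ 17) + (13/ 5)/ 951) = 0.36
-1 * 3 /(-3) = 1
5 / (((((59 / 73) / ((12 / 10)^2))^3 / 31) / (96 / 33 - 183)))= -1114608246881472 / 7059903125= -157878.69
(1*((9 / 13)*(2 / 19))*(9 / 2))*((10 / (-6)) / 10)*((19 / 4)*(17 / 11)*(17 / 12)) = -2601 / 4576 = -0.57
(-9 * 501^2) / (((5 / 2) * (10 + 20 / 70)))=-1757007 / 20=-87850.35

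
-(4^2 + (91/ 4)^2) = -8537/ 16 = -533.56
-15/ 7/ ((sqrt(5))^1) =-3* sqrt(5)/ 7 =-0.96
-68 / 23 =-2.96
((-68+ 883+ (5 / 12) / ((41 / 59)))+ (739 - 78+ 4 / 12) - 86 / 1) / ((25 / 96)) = 5474712 / 1025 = 5341.18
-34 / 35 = -0.97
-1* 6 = -6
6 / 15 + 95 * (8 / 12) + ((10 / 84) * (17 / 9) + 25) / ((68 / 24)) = 388967 / 5355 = 72.64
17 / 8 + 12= 113 / 8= 14.12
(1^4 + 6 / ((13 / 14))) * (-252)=-24444 / 13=-1880.31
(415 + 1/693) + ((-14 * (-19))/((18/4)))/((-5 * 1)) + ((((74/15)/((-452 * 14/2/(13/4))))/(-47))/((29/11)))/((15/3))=2868893488921/7115677800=403.18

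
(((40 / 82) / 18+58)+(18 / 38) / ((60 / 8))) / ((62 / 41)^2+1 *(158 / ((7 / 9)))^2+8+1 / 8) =32728281488 / 23255868727575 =0.00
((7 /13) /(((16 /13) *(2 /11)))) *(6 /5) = 2.89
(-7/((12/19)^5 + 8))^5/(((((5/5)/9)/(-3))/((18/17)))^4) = -5454504674574184429386989654838786013328335893/16946231374226384503871231586371239122944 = -321871.25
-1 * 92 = -92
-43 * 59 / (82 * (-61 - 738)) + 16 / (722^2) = 330886449 / 8538371278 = 0.04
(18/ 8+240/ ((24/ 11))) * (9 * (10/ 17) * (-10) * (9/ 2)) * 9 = -8183025/ 34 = -240677.21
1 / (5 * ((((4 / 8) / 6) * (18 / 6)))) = 4 / 5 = 0.80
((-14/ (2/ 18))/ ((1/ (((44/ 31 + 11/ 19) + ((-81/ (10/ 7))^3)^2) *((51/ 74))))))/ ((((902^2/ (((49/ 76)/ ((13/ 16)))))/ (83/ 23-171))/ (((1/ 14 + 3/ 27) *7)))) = 64770054167808950469243/ 107605046120000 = 601923947.84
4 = 4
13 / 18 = 0.72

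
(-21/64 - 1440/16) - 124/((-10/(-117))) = -493161/320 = -1541.13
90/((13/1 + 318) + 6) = 90/337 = 0.27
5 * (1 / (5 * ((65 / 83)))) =83 / 65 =1.28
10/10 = 1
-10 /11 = -0.91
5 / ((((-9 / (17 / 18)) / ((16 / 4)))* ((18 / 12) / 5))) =-1700 / 243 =-7.00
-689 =-689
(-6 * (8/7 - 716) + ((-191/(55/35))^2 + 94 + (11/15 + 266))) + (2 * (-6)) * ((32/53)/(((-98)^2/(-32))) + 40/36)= 1494327911206/76988065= 19409.86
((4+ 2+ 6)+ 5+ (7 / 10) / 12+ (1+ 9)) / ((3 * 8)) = 3247 / 2880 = 1.13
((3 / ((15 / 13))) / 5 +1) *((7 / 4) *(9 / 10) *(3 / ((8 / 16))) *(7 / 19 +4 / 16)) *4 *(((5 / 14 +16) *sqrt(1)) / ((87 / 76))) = 1840473 / 3625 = 507.72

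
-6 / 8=-3 / 4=-0.75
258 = 258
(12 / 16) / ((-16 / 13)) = -39 / 64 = -0.61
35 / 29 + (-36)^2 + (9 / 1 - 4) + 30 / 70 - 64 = 251443 / 203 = 1238.64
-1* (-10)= 10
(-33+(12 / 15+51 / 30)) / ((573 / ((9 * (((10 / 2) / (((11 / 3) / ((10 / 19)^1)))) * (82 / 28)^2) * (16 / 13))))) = -92286900 / 25428403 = -3.63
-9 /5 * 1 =-9 /5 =-1.80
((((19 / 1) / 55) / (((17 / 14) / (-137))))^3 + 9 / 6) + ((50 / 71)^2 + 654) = -482519179977680191 / 8241030580750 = -58550.83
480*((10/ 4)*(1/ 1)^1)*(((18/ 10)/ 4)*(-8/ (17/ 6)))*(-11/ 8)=35640/ 17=2096.47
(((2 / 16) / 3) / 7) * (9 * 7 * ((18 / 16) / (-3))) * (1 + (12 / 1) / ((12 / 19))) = -45 / 16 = -2.81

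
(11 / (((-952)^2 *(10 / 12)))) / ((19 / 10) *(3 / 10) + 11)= 165 / 131074216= 0.00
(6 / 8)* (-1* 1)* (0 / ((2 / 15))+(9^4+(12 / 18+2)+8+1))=-9859 / 2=-4929.50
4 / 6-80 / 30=-2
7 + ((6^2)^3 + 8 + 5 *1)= 46676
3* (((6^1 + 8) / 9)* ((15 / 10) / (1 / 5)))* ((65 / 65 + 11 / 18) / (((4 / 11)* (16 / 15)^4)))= 62803125 / 524288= 119.79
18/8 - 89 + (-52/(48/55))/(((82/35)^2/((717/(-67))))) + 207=426028473/1802032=236.42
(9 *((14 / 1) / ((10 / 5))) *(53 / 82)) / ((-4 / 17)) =-173.06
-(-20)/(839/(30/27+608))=109640/7551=14.52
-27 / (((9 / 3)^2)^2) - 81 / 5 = -248 / 15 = -16.53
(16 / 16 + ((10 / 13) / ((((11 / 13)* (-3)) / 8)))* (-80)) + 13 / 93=66522 / 341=195.08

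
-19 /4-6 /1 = -43 /4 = -10.75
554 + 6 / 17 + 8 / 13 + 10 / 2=123753 / 221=559.97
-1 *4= -4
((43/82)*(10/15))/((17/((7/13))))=301/27183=0.01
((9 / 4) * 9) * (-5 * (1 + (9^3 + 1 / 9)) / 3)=-98565 / 4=-24641.25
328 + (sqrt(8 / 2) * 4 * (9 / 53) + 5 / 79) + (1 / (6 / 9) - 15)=2645529 / 8374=315.92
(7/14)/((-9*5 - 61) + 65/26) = -1/207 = -0.00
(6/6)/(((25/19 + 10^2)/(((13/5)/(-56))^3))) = -41743/42257600000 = -0.00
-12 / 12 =-1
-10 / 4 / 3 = -5 / 6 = -0.83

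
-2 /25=-0.08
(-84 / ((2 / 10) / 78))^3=-35158608576000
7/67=0.10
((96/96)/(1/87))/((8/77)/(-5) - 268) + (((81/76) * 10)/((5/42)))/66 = 1.03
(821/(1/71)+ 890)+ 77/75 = 4438652/75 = 59182.03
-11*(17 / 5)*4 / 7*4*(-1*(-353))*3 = -3168528 / 35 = -90529.37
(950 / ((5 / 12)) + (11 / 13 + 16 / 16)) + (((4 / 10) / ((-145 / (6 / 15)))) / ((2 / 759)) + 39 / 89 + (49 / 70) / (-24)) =459374746577 / 201318000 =2281.84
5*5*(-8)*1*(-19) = 3800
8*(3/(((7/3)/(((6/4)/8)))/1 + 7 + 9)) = 27/32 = 0.84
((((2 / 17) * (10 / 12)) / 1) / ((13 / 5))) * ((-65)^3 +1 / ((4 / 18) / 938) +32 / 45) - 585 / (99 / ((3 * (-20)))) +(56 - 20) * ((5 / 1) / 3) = -642038620 / 65637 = -9781.66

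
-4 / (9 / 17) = -68 / 9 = -7.56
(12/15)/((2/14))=28/5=5.60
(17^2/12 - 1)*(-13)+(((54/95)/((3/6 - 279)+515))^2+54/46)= -166578201189011/557286566100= -298.91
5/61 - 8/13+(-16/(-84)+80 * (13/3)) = 1922443/5551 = 346.32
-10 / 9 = -1.11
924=924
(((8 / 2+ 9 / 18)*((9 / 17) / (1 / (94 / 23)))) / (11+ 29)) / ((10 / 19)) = 0.46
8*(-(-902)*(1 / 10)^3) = 7.22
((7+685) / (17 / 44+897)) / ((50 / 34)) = 517616 / 987125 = 0.52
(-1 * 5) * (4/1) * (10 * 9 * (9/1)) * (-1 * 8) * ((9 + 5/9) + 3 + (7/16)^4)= 1671114825/1024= 1631948.07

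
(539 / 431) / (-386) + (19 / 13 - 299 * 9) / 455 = -5820009009 / 984054890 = -5.91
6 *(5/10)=3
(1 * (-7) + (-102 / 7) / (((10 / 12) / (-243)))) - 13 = 148016 / 35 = 4229.03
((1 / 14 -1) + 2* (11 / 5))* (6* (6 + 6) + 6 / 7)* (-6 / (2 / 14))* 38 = -2825604 / 7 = -403657.71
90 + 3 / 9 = 271 / 3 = 90.33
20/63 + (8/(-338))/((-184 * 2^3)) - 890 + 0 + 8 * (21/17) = -58601406001/66607632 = -879.80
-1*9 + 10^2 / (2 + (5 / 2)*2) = 5.29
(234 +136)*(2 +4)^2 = 13320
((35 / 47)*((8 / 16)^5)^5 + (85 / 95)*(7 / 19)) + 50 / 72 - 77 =-75.98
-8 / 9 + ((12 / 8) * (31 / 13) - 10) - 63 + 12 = -13645 / 234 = -58.31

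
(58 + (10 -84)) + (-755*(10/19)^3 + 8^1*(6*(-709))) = -34158.07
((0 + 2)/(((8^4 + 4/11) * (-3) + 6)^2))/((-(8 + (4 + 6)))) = -121/164302136964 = -0.00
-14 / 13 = -1.08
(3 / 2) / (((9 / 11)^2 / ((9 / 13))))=121 / 78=1.55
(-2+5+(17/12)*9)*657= 41391/4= 10347.75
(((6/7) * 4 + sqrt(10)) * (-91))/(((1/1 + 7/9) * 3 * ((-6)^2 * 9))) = -0.35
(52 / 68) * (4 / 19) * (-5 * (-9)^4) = -1705860 / 323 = -5281.30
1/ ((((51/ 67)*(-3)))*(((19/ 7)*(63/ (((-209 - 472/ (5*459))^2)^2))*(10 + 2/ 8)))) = -14241617293825618475243788/ 29757891600125476875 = -478582.87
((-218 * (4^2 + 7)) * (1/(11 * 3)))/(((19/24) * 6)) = -20056/627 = -31.99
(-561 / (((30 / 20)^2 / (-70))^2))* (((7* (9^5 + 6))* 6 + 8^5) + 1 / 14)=-36843734989600 / 27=-1364582777392.59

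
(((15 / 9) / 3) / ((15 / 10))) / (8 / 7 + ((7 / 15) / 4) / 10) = 14000 / 43641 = 0.32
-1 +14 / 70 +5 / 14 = -0.44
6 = 6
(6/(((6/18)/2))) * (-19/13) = -684/13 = -52.62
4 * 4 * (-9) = -144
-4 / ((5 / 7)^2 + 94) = -196 / 4631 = -0.04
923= 923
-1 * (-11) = 11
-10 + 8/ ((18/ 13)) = -38/ 9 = -4.22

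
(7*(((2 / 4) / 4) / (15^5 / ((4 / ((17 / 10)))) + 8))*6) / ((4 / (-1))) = -21 / 5163878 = -0.00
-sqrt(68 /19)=-2 * sqrt(323) /19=-1.89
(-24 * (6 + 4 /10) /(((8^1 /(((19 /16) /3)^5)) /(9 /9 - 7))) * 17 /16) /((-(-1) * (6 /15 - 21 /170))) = 715592611 /166330368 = 4.30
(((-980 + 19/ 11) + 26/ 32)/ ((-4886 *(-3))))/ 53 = -172033/ 136729824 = -0.00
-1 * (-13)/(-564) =-13/564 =-0.02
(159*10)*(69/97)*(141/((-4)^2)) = 7734555/776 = 9967.21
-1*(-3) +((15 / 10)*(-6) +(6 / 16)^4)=-5.98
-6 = -6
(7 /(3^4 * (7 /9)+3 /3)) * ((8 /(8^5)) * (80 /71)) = 35 /1163264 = 0.00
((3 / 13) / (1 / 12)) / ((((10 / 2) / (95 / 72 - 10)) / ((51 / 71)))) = -6375 / 1846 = -3.45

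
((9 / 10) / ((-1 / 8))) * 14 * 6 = -3024 / 5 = -604.80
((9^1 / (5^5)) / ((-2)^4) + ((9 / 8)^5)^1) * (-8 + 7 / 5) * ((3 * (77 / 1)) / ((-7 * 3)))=66990400191 / 512000000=130.84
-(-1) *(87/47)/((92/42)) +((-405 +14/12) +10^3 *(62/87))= 9707387/31349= 309.66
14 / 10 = 1.40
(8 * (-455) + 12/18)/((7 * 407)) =-10918/8547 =-1.28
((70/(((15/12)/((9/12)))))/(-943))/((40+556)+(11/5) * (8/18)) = -945/12666376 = -0.00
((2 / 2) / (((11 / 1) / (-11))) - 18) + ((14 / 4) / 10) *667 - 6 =4169 / 20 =208.45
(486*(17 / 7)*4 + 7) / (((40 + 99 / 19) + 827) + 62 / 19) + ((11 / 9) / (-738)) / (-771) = 805073741161 / 149069225529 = 5.40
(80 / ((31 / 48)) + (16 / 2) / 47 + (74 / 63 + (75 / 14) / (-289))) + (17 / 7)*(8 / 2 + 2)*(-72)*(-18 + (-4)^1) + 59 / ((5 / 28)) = 891961718923 / 37896570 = 23536.74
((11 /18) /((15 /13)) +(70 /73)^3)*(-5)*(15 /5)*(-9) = 190.53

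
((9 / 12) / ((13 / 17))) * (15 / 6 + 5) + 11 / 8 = 227 / 26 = 8.73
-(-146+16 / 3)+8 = 446 / 3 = 148.67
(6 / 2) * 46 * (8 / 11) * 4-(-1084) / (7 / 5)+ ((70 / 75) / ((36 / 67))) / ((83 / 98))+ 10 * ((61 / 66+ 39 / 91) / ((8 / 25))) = 8421241651 / 6902280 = 1220.07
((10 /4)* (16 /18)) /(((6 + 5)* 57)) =20 /5643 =0.00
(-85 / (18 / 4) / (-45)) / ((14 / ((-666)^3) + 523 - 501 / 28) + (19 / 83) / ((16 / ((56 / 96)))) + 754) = 576345232512 / 1728838292244757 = 0.00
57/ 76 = 3/ 4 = 0.75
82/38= 41/19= 2.16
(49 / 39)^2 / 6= 2401 / 9126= 0.26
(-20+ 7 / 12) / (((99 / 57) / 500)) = -553375 / 99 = -5589.65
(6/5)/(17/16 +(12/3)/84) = 2016/1865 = 1.08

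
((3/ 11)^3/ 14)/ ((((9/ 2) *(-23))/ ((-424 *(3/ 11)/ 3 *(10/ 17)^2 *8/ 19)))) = 1017600/ 12943390691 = 0.00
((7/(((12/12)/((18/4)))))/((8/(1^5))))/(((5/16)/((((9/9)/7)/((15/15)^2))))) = 1.80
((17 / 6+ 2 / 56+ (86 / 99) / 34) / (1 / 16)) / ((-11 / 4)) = -2182480 / 129591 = -16.84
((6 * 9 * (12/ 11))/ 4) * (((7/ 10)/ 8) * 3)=1701/ 440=3.87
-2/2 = -1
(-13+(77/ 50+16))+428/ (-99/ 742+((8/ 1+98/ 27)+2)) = 490104541/ 13519150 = 36.25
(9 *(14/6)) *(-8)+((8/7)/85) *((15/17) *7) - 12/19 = -925500/5491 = -168.55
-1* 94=-94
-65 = -65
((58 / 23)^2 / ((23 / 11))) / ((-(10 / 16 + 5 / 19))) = -5624608 / 1642545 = -3.42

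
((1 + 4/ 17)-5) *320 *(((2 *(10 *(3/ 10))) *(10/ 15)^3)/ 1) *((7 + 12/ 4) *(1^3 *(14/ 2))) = -22937600/ 153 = -149918.95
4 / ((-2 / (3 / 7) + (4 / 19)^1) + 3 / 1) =-228 / 83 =-2.75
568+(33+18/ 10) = 3014/ 5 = 602.80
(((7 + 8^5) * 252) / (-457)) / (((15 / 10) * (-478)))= 2753100 / 109223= 25.21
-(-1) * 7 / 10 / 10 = 7 / 100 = 0.07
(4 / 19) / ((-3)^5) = -4 / 4617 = -0.00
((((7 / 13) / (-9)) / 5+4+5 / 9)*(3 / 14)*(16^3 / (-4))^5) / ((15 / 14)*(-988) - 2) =1033599259638.76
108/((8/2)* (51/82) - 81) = -1476/1073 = -1.38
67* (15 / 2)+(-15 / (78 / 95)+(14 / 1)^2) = 680.23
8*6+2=50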